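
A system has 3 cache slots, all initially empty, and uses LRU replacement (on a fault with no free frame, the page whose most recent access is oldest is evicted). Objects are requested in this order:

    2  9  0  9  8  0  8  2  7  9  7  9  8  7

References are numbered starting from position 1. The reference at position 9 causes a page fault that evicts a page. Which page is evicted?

pos 1: 2 → miss, frames {2}
pos 2: 9 → miss, frames {2,9}
pos 3: 0 → miss, frames {2,9,0}
pos 4: 9 → hit
pos 5: 8 → miss, evict 2, frames {0,9,8}
pos 6: 0 → hit
pos 7: 8 → hit
pos 8: 2 → miss, evict 9, frames {0,8,2}
pos 9: 7 → miss, evict 0, frames {8,2,7}
At position 9, page 0 is evicted.

0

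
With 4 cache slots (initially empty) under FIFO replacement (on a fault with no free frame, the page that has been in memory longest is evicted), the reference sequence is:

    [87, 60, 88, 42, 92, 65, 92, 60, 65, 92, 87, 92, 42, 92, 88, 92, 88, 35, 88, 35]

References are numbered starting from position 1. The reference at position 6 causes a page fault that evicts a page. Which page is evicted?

pos 1: 87 -> fault, frames {87}
pos 2: 60 -> fault, frames {87,60}
pos 3: 88 -> fault, frames {87,60,88}
pos 4: 42 -> fault, frames {87,60,88,42}
pos 5: 92 -> fault, evict 87, frames {60,88,42,92}
pos 6: 65 -> fault, evict 60, frames {88,42,92,65}
At position 6, page 60 is evicted.

60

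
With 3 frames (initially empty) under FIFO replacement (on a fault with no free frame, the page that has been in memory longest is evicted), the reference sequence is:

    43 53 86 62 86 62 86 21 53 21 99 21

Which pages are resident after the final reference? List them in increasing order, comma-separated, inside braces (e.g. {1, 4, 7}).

43 -> fault, frames (43)
53 -> fault, frames (43 53)
86 -> fault, frames (43 53 86)
62 -> fault, evict 43, frames (53 86 62)
86 -> hit
62 -> hit
86 -> hit
21 -> fault, evict 53, frames (86 62 21)
53 -> fault, evict 86, frames (62 21 53)
21 -> hit
99 -> fault, evict 62, frames (21 53 99)
21 -> hit

{21, 53, 99}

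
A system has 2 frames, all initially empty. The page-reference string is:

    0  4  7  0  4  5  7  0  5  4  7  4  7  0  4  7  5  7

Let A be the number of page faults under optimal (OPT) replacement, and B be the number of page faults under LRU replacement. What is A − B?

-4

Under OPT: F F F . F F . F . F F . . F . F F . → 11 faults.
Under LRU: F F F F F F F F F F F . . F F F F . → 15 faults.
A − B = 11 − 15 = -4.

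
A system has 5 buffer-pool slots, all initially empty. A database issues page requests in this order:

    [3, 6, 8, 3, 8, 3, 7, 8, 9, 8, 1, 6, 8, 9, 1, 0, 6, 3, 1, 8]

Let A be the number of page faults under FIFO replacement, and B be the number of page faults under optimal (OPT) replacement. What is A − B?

Under FIFO: F F F . . . F . F . F . . . . F F F . F → 10 faults.
Under OPT: F F F . . . F . F . F . . . . F . . . . → 7 faults.
A − B = 10 − 7 = 3.

3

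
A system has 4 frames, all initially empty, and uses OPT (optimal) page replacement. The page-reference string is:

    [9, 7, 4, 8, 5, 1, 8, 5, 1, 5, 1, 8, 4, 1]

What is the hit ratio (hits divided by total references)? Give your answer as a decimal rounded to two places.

0.57

9: miss, frames (9)
7: miss, frames (9 7)
4: miss, frames (9 7 4)
8: miss, frames (9 7 4 8)
5: miss, evict 7, frames (9 4 8 5)
1: miss, evict 9, frames (4 8 5 1)
8: hit
5: hit
1: hit
5: hit
1: hit
8: hit
4: hit
1: hit
Hits: 8 of 14 references → 8/14 = 0.5714.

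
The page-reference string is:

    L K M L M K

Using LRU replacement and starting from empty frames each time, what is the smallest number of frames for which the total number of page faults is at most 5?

f=1: 6 faults
f=2: 5 faults
f=3: 3 faults
Smallest f with faults ≤ 5 is 2.

2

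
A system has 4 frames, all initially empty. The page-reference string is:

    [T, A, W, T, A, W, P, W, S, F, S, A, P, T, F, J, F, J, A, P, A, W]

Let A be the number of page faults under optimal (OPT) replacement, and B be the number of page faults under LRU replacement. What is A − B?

Under OPT: F F F . . . F . F F . . . F . F . . . . . F → 9 faults.
Under LRU: F F F . . . F . F F . F F F F F . . F F . F → 14 faults.
A − B = 9 − 14 = -5.

-5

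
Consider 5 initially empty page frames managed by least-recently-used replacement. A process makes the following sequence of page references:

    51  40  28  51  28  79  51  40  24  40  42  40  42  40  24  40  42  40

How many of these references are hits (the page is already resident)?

51 -> fault, frames [51]
40 -> fault, frames [51, 40]
28 -> fault, frames [51, 40, 28]
51 -> hit
28 -> hit
79 -> fault, frames [40, 51, 28, 79]
51 -> hit
40 -> hit
24 -> fault, frames [28, 79, 51, 40, 24]
40 -> hit
42 -> fault, evict 28, frames [79, 51, 24, 40, 42]
40 -> hit
42 -> hit
40 -> hit
24 -> hit
40 -> hit
42 -> hit
40 -> hit
Hits: 12.

12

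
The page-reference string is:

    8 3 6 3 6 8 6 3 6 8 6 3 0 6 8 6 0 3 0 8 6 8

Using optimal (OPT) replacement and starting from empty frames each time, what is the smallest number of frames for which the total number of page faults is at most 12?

3

f=1: 22 faults
f=2: 13 faults
f=3: 6 faults
f=4: 4 faults
Smallest f with faults ≤ 12 is 3.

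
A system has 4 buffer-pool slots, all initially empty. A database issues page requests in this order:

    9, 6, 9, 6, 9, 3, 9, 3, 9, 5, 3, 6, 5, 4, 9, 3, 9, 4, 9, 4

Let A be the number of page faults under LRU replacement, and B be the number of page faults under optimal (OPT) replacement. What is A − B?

Under LRU: F F . . . F . . . F . . . F F F . . . . → 7 faults.
Under OPT: F F . . . F . . . F . . . F . . . . . . → 5 faults.
A − B = 7 − 5 = 2.

2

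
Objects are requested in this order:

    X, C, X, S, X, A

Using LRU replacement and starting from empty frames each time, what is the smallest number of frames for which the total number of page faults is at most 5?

2

f=1: 6 faults
f=2: 4 faults
f=3: 4 faults
f=4: 4 faults
Smallest f with faults ≤ 5 is 2.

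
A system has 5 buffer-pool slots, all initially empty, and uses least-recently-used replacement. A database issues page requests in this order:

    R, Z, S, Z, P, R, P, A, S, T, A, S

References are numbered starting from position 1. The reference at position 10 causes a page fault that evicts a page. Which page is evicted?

Z

pos 1: R → miss, frames {R}
pos 2: Z → miss, frames {R,Z}
pos 3: S → miss, frames {R,Z,S}
pos 4: Z → hit
pos 5: P → miss, frames {R,S,Z,P}
pos 6: R → hit
pos 7: P → hit
pos 8: A → miss, frames {S,Z,R,P,A}
pos 9: S → hit
pos 10: T → miss, evict Z, frames {R,P,A,S,T}
At position 10, page Z is evicted.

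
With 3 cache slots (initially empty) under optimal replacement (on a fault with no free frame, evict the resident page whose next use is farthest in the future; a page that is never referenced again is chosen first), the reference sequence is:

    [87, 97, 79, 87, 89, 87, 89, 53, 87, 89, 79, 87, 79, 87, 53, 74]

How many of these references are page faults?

7

87 -> fault, frames [87]
97 -> fault, frames [87, 97]
79 -> fault, frames [87, 97, 79]
87 -> hit
89 -> fault, evict 97, frames [87, 79, 89]
87 -> hit
89 -> hit
53 -> fault, evict 79, frames [87, 89, 53]
87 -> hit
89 -> hit
79 -> fault, evict 89, frames [87, 53, 79]
87 -> hit
79 -> hit
87 -> hit
53 -> hit
74 -> fault, evict 79, frames [87, 53, 74]
Page faults: 7.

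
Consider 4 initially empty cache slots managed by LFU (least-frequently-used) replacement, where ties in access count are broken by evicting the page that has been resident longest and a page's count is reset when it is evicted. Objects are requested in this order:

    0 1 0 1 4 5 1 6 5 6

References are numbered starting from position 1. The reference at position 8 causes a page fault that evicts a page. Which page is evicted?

pos 1: 0: fault, frames {0}
pos 2: 1: fault, frames {0,1}
pos 3: 0: hit
pos 4: 1: hit
pos 5: 4: fault, frames {0,1,4}
pos 6: 5: fault, frames {0,1,4,5}
pos 7: 1: hit
pos 8: 6: fault, evict 4, frames {0,1,5,6}
At position 8, page 4 is evicted.

4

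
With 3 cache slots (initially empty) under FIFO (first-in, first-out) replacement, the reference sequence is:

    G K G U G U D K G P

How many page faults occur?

6

G -> miss, frames [G]
K -> miss, frames [G, K]
G -> hit
U -> miss, frames [G, K, U]
G -> hit
U -> hit
D -> miss, evict G, frames [K, U, D]
K -> hit
G -> miss, evict K, frames [U, D, G]
P -> miss, evict U, frames [D, G, P]
Page faults: 6.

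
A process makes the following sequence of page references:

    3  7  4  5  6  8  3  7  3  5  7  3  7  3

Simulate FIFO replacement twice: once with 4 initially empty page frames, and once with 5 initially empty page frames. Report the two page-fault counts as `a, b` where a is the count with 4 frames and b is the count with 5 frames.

4 frames: F F F F F F F F . F . . . . → 9 faults.
5 frames: F F F F F F F F . . . . . . → 8 faults.
8 < 9: adding a frame reduced faults, as is typical.

9, 8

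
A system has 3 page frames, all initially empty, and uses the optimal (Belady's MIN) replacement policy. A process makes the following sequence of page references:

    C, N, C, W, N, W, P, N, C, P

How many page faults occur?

4

C → miss, frames (C)
N → miss, frames (C N)
C → hit
W → miss, frames (C N W)
N → hit
W → hit
P → miss, evict W, frames (C N P)
N → hit
C → hit
P → hit
Page faults: 4.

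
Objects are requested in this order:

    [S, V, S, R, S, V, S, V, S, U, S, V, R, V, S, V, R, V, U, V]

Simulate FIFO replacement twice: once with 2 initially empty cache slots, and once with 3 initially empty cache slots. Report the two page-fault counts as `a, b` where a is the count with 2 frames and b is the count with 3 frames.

2 frames: F F . F F F . . . F F F F . F F F . F F → 14 faults.
3 frames: F F . F . . . . . F F F F . . . . . F . → 8 faults.
8 < 14: adding a frame reduced faults, as is typical.

14, 8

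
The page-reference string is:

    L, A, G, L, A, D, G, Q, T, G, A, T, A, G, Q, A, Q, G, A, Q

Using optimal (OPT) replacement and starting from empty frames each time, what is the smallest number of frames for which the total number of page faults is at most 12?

f=1: 20 faults
f=2: 12 faults
f=3: 7 faults
f=4: 6 faults
f=5: 6 faults
f=6: 6 faults
Smallest f with faults ≤ 12 is 2.

2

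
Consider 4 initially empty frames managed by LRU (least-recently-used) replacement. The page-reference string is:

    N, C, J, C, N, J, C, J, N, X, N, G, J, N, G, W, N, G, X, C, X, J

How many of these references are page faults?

N -> miss, frames [N]
C -> miss, frames [N, C]
J -> miss, frames [N, C, J]
C -> hit
N -> hit
J -> hit
C -> hit
J -> hit
N -> hit
X -> miss, frames [C, J, N, X]
N -> hit
G -> miss, evict C, frames [J, X, N, G]
J -> hit
N -> hit
G -> hit
W -> miss, evict X, frames [J, N, G, W]
N -> hit
G -> hit
X -> miss, evict J, frames [W, N, G, X]
C -> miss, evict W, frames [N, G, X, C]
X -> hit
J -> miss, evict N, frames [G, C, X, J]
Page faults: 9.

9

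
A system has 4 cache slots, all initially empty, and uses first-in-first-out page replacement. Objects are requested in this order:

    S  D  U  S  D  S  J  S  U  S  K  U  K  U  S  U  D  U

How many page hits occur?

10

S -> fault, frames (S)
D -> fault, frames (S D)
U -> fault, frames (S D U)
S -> hit
D -> hit
S -> hit
J -> fault, frames (S D U J)
S -> hit
U -> hit
S -> hit
K -> fault, evict S, frames (D U J K)
U -> hit
K -> hit
U -> hit
S -> fault, evict D, frames (U J K S)
U -> hit
D -> fault, evict U, frames (J K S D)
U -> fault, evict J, frames (K S D U)
Hits: 10.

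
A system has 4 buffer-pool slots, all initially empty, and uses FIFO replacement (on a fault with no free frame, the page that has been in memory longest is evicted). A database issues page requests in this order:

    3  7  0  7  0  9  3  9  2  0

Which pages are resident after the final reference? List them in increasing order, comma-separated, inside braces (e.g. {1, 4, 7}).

3: miss, frames [3]
7: miss, frames [3, 7]
0: miss, frames [3, 7, 0]
7: hit
0: hit
9: miss, frames [3, 7, 0, 9]
3: hit
9: hit
2: miss, evict 3, frames [7, 0, 9, 2]
0: hit

{0, 2, 7, 9}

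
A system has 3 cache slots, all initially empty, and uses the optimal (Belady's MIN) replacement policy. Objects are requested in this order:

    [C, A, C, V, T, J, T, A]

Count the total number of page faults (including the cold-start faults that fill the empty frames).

C → miss, frames [C]
A → miss, frames [C, A]
C → hit
V → miss, frames [C, A, V]
T → miss, evict V, frames [C, A, T]
J → miss, evict C, frames [A, T, J]
T → hit
A → hit
Page faults: 5.

5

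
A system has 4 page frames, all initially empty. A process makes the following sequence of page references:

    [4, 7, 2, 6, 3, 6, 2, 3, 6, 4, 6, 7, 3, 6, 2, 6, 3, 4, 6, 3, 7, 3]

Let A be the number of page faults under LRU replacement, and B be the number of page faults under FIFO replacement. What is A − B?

Under LRU: F F F F F . . . . F . F . . F . . F . . F . → 10 faults.
Under FIFO: F F F F F . . . . F . F . . F F F F . . F . → 12 faults.
A − B = 10 − 12 = -2.

-2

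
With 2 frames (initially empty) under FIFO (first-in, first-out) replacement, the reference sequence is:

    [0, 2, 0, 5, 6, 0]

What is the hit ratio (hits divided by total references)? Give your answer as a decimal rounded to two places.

0.17

0: miss, frames [0]
2: miss, frames [0, 2]
0: hit
5: miss, evict 0, frames [2, 5]
6: miss, evict 2, frames [5, 6]
0: miss, evict 5, frames [6, 0]
Hits: 1 of 6 references → 1/6 = 0.1667.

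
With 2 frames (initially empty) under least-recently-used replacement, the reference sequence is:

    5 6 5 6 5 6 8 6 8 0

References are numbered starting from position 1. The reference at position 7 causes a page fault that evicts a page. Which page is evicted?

5

pos 1: 5 -> fault, frames [5]
pos 2: 6 -> fault, frames [5, 6]
pos 3: 5 -> hit
pos 4: 6 -> hit
pos 5: 5 -> hit
pos 6: 6 -> hit
pos 7: 8 -> fault, evict 5, frames [6, 8]
At position 7, page 5 is evicted.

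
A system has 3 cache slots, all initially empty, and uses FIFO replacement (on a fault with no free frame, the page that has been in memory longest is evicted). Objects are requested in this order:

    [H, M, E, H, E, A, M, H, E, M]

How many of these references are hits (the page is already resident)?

4

H → fault, frames [H]
M → fault, frames [H, M]
E → fault, frames [H, M, E]
H → hit
E → hit
A → fault, evict H, frames [M, E, A]
M → hit
H → fault, evict M, frames [E, A, H]
E → hit
M → fault, evict E, frames [A, H, M]
Hits: 4.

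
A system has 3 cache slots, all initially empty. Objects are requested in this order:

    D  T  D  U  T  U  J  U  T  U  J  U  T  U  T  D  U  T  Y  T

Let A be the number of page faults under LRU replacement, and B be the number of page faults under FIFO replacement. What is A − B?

-1

Under LRU: F F . F . . F . . . . . . . . F . . F . → 6 faults.
Under FIFO: F F . F . . F . . . . . . . . F . F F . → 7 faults.
A − B = 6 − 7 = -1.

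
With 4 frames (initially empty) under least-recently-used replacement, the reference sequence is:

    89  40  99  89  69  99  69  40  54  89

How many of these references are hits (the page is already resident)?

89 -> fault, frames {89}
40 -> fault, frames {89,40}
99 -> fault, frames {89,40,99}
89 -> hit
69 -> fault, frames {40,99,89,69}
99 -> hit
69 -> hit
40 -> hit
54 -> fault, evict 89, frames {99,69,40,54}
89 -> fault, evict 99, frames {69,40,54,89}
Hits: 4.

4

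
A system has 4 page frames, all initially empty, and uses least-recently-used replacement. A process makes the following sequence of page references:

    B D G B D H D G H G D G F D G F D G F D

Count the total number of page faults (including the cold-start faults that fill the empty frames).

B → fault, frames (B)
D → fault, frames (B D)
G → fault, frames (B D G)
B → hit
D → hit
H → fault, frames (G B D H)
D → hit
G → hit
H → hit
G → hit
D → hit
G → hit
F → fault, evict B, frames (H D G F)
D → hit
G → hit
F → hit
D → hit
G → hit
F → hit
D → hit
Page faults: 5.

5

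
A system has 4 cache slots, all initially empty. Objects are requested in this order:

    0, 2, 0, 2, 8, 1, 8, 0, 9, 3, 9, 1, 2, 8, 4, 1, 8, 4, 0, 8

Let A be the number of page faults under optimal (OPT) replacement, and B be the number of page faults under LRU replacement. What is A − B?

-2

Under OPT: F F . . F F . . F F . . . F F . . . F . → 9 faults.
Under LRU: F F . . F F . . F F . F F F F . . . F . → 11 faults.
A − B = 9 − 11 = -2.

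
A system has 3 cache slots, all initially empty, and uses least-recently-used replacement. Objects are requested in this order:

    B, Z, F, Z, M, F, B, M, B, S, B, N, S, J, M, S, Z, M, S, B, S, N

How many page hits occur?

10

B -> fault, frames [B]
Z -> fault, frames [B, Z]
F -> fault, frames [B, Z, F]
Z -> hit
M -> fault, evict B, frames [F, Z, M]
F -> hit
B -> fault, evict Z, frames [M, F, B]
M -> hit
B -> hit
S -> fault, evict F, frames [M, B, S]
B -> hit
N -> fault, evict M, frames [S, B, N]
S -> hit
J -> fault, evict B, frames [N, S, J]
M -> fault, evict N, frames [S, J, M]
S -> hit
Z -> fault, evict J, frames [M, S, Z]
M -> hit
S -> hit
B -> fault, evict Z, frames [M, S, B]
S -> hit
N -> fault, evict M, frames [B, S, N]
Hits: 10.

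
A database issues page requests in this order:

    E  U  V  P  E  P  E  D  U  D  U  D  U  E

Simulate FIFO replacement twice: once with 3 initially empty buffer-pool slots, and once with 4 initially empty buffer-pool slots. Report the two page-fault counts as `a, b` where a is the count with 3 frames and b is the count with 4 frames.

7, 6

3 frames: F F F F F . . F F . . . . . → 7 faults.
4 frames: F F F F . . . F . . . . . F → 6 faults.
6 < 7: adding a frame reduced faults, as is typical.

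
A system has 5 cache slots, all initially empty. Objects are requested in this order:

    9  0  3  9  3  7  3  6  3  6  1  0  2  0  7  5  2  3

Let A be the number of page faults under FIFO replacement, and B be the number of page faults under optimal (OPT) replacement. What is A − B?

2

Under FIFO: F F F . . F . F . . F . F F . F . F → 10 faults.
Under OPT: F F F . . F . F . . F . F . . F . . → 8 faults.
A − B = 10 − 8 = 2.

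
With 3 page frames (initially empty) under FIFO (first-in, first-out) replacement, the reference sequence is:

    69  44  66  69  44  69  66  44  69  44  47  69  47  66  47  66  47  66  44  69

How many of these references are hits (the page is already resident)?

69 -> fault, frames (69)
44 -> fault, frames (69 44)
66 -> fault, frames (69 44 66)
69 -> hit
44 -> hit
69 -> hit
66 -> hit
44 -> hit
69 -> hit
44 -> hit
47 -> fault, evict 69, frames (44 66 47)
69 -> fault, evict 44, frames (66 47 69)
47 -> hit
66 -> hit
47 -> hit
66 -> hit
47 -> hit
66 -> hit
44 -> fault, evict 66, frames (47 69 44)
69 -> hit
Hits: 14.

14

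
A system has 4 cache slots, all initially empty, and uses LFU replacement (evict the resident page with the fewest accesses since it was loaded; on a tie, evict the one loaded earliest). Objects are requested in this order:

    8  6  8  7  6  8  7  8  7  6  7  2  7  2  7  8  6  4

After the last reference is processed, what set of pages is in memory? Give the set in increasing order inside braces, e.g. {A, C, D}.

8: miss, frames [8]
6: miss, frames [8, 6]
8: hit
7: miss, frames [8, 6, 7]
6: hit
8: hit
7: hit
8: hit
7: hit
6: hit
7: hit
2: miss, frames [8, 6, 7, 2]
7: hit
2: hit
7: hit
8: hit
6: hit
4: miss, evict 2, frames [8, 6, 7, 4]

{4, 6, 7, 8}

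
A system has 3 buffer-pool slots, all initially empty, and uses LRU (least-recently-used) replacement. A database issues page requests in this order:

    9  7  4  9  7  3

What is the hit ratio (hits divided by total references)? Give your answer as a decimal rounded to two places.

9 → miss, frames {9}
7 → miss, frames {9,7}
4 → miss, frames {9,7,4}
9 → hit
7 → hit
3 → miss, evict 4, frames {9,7,3}
Hits: 2 of 6 references → 2/6 = 0.3333.

0.33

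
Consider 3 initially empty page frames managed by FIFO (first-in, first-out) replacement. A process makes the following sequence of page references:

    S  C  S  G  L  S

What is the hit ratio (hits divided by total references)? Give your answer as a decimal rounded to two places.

S: miss, frames [S]
C: miss, frames [S, C]
S: hit
G: miss, frames [S, C, G]
L: miss, evict S, frames [C, G, L]
S: miss, evict C, frames [G, L, S]
Hits: 1 of 6 references → 1/6 = 0.1667.

0.17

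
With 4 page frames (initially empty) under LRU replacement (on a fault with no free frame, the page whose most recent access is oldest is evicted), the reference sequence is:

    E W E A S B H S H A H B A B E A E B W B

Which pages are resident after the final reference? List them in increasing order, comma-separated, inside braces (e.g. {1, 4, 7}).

E → miss, frames (E)
W → miss, frames (E W)
E → hit
A → miss, frames (W E A)
S → miss, frames (W E A S)
B → miss, evict W, frames (E A S B)
H → miss, evict E, frames (A S B H)
S → hit
H → hit
A → hit
H → hit
B → hit
A → hit
B → hit
E → miss, evict S, frames (H A B E)
A → hit
E → hit
B → hit
W → miss, evict H, frames (A E B W)
B → hit

{A, B, E, W}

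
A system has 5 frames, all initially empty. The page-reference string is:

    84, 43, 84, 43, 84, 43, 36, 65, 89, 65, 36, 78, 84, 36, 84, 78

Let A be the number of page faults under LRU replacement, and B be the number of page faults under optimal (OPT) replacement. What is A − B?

Under LRU: F F . . . . F F F . . F F . . . → 7 faults.
Under OPT: F F . . . . F F F . . F . . . . → 6 faults.
A − B = 7 − 6 = 1.

1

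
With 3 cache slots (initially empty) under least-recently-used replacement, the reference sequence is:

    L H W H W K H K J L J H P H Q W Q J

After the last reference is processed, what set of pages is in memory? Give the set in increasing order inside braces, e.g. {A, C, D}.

L: fault, frames [L]
H: fault, frames [L, H]
W: fault, frames [L, H, W]
H: hit
W: hit
K: fault, evict L, frames [H, W, K]
H: hit
K: hit
J: fault, evict W, frames [H, K, J]
L: fault, evict H, frames [K, J, L]
J: hit
H: fault, evict K, frames [L, J, H]
P: fault, evict L, frames [J, H, P]
H: hit
Q: fault, evict J, frames [P, H, Q]
W: fault, evict P, frames [H, Q, W]
Q: hit
J: fault, evict H, frames [W, Q, J]

{J, Q, W}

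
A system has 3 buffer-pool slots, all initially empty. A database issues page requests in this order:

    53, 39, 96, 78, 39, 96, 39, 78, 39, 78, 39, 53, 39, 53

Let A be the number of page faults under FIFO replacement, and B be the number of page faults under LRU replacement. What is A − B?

Under FIFO: F F F F . . . . . . . F F . → 6 faults.
Under LRU: F F F F . . . . . . . F . . → 5 faults.
A − B = 6 − 5 = 1.

1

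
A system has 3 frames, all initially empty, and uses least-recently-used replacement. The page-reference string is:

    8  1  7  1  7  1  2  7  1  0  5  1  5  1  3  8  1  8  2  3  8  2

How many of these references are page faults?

8 -> fault, frames {8}
1 -> fault, frames {8,1}
7 -> fault, frames {8,1,7}
1 -> hit
7 -> hit
1 -> hit
2 -> fault, evict 8, frames {7,1,2}
7 -> hit
1 -> hit
0 -> fault, evict 2, frames {7,1,0}
5 -> fault, evict 7, frames {1,0,5}
1 -> hit
5 -> hit
1 -> hit
3 -> fault, evict 0, frames {5,1,3}
8 -> fault, evict 5, frames {1,3,8}
1 -> hit
8 -> hit
2 -> fault, evict 3, frames {1,8,2}
3 -> fault, evict 1, frames {8,2,3}
8 -> hit
2 -> hit
Page faults: 10.

10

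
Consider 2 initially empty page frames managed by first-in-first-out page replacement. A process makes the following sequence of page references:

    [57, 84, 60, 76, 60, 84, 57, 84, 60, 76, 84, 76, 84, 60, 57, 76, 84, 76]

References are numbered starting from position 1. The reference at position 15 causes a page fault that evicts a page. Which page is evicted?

84

pos 1: 57 → fault, frames (57)
pos 2: 84 → fault, frames (57 84)
pos 3: 60 → fault, evict 57, frames (84 60)
pos 4: 76 → fault, evict 84, frames (60 76)
pos 5: 60 → hit
pos 6: 84 → fault, evict 60, frames (76 84)
pos 7: 57 → fault, evict 76, frames (84 57)
pos 8: 84 → hit
pos 9: 60 → fault, evict 84, frames (57 60)
pos 10: 76 → fault, evict 57, frames (60 76)
pos 11: 84 → fault, evict 60, frames (76 84)
pos 12: 76 → hit
pos 13: 84 → hit
pos 14: 60 → fault, evict 76, frames (84 60)
pos 15: 57 → fault, evict 84, frames (60 57)
At position 15, page 84 is evicted.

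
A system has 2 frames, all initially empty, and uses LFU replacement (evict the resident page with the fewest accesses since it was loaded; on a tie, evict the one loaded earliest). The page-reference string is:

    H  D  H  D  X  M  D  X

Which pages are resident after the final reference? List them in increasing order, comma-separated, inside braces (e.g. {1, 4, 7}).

H → fault, frames (H)
D → fault, frames (H D)
H → hit
D → hit
X → fault, evict H, frames (D X)
M → fault, evict X, frames (D M)
D → hit
X → fault, evict M, frames (D X)

{D, X}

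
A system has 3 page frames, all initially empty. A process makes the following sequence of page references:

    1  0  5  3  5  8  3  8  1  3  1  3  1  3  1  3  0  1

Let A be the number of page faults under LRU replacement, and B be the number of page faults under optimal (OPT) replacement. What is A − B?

1

Under LRU: F F F F . F . . F . . . . . . . F . → 7 faults.
Under OPT: F F F F . F . . . . . . . . . . F . → 6 faults.
A − B = 7 − 6 = 1.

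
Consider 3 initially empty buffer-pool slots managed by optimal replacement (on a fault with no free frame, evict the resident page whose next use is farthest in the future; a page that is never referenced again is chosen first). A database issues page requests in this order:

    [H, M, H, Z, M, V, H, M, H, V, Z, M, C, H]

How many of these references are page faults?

H → miss, frames [H]
M → miss, frames [H, M]
H → hit
Z → miss, frames [H, M, Z]
M → hit
V → miss, evict Z, frames [H, M, V]
H → hit
M → hit
H → hit
V → hit
Z → miss, evict V, frames [H, M, Z]
M → hit
C → miss, evict Z, frames [H, M, C]
H → hit
Page faults: 6.

6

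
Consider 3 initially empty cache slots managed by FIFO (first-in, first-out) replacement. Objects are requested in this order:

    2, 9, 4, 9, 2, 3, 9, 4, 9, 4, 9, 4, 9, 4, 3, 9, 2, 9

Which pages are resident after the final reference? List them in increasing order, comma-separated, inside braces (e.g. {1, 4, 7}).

2 -> fault, frames [2]
9 -> fault, frames [2, 9]
4 -> fault, frames [2, 9, 4]
9 -> hit
2 -> hit
3 -> fault, evict 2, frames [9, 4, 3]
9 -> hit
4 -> hit
9 -> hit
4 -> hit
9 -> hit
4 -> hit
9 -> hit
4 -> hit
3 -> hit
9 -> hit
2 -> fault, evict 9, frames [4, 3, 2]
9 -> fault, evict 4, frames [3, 2, 9]

{2, 3, 9}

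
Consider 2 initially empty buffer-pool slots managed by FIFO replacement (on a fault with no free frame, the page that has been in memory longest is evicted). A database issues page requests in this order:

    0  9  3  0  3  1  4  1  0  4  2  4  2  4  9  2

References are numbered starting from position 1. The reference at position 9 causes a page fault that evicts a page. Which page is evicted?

pos 1: 0: fault, frames (0)
pos 2: 9: fault, frames (0 9)
pos 3: 3: fault, evict 0, frames (9 3)
pos 4: 0: fault, evict 9, frames (3 0)
pos 5: 3: hit
pos 6: 1: fault, evict 3, frames (0 1)
pos 7: 4: fault, evict 0, frames (1 4)
pos 8: 1: hit
pos 9: 0: fault, evict 1, frames (4 0)
At position 9, page 1 is evicted.

1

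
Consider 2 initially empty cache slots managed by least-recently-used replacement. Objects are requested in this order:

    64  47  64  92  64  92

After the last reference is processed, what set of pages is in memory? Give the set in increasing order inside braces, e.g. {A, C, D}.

64 → fault, frames [64]
47 → fault, frames [64, 47]
64 → hit
92 → fault, evict 47, frames [64, 92]
64 → hit
92 → hit

{64, 92}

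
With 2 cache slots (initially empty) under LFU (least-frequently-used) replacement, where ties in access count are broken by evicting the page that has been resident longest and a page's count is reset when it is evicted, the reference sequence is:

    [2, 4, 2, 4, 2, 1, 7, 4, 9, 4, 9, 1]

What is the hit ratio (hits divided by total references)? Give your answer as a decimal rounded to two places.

0.25

2 -> fault, frames [2]
4 -> fault, frames [2, 4]
2 -> hit
4 -> hit
2 -> hit
1 -> fault, evict 4, frames [2, 1]
7 -> fault, evict 1, frames [2, 7]
4 -> fault, evict 7, frames [2, 4]
9 -> fault, evict 4, frames [2, 9]
4 -> fault, evict 9, frames [2, 4]
9 -> fault, evict 4, frames [2, 9]
1 -> fault, evict 9, frames [2, 1]
Hits: 3 of 12 references → 3/12 = 0.2500.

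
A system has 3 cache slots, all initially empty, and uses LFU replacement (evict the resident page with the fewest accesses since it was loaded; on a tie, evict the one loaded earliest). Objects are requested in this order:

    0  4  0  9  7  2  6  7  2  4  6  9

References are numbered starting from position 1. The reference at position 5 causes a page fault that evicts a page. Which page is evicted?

pos 1: 0: fault, frames [0]
pos 2: 4: fault, frames [0, 4]
pos 3: 0: hit
pos 4: 9: fault, frames [0, 4, 9]
pos 5: 7: fault, evict 4, frames [0, 9, 7]
At position 5, page 4 is evicted.

4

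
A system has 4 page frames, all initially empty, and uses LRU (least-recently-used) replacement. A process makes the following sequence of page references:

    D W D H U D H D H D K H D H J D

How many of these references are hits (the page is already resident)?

D -> miss, frames (D)
W -> miss, frames (D W)
D -> hit
H -> miss, frames (W D H)
U -> miss, frames (W D H U)
D -> hit
H -> hit
D -> hit
H -> hit
D -> hit
K -> miss, evict W, frames (U H D K)
H -> hit
D -> hit
H -> hit
J -> miss, evict U, frames (K D H J)
D -> hit
Hits: 10.

10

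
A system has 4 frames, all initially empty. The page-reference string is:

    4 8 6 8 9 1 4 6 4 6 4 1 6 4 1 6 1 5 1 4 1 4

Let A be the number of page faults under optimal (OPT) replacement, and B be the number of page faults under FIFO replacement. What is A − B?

Under OPT: F F F . F F . . . . . . . . . . . F . . . . → 6 faults.
Under FIFO: F F F . F F F . . . . . . . . . . F . . . . → 7 faults.
A − B = 6 − 7 = -1.

-1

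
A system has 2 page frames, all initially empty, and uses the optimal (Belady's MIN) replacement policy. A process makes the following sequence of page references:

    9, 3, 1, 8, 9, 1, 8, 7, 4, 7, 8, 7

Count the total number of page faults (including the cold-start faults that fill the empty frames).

9 → fault, frames [9]
3 → fault, frames [9, 3]
1 → fault, evict 3, frames [9, 1]
8 → fault, evict 1, frames [9, 8]
9 → hit
1 → fault, evict 9, frames [8, 1]
8 → hit
7 → fault, evict 1, frames [8, 7]
4 → fault, evict 8, frames [7, 4]
7 → hit
8 → fault, evict 4, frames [7, 8]
7 → hit
Page faults: 8.

8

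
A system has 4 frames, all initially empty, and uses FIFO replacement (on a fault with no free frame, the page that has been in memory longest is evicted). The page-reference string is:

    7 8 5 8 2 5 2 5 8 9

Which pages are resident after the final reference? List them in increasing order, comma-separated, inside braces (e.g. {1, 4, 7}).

7 -> miss, frames [7]
8 -> miss, frames [7, 8]
5 -> miss, frames [7, 8, 5]
8 -> hit
2 -> miss, frames [7, 8, 5, 2]
5 -> hit
2 -> hit
5 -> hit
8 -> hit
9 -> miss, evict 7, frames [8, 5, 2, 9]

{2, 5, 8, 9}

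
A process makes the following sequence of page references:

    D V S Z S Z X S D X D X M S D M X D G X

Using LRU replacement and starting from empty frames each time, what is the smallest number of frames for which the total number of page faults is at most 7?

5

f=1: 20 faults
f=2: 16 faults
f=3: 11 faults
f=4: 8 faults
f=5: 7 faults
f=6: 7 faults
f=7: 7 faults
Smallest f with faults ≤ 7 is 5.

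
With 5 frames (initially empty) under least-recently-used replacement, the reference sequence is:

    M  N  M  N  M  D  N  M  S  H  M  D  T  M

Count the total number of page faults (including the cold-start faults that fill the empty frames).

6

M → miss, frames {M}
N → miss, frames {M,N}
M → hit
N → hit
M → hit
D → miss, frames {N,M,D}
N → hit
M → hit
S → miss, frames {D,N,M,S}
H → miss, frames {D,N,M,S,H}
M → hit
D → hit
T → miss, evict N, frames {S,H,M,D,T}
M → hit
Page faults: 6.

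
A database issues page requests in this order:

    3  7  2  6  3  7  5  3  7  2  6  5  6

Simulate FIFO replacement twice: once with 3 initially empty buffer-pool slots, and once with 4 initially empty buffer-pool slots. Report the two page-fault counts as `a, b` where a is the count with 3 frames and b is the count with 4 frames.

3 frames: F F F F F F F . . F F . . → 9 faults.
4 frames: F F F F . . F F F F F F . → 10 faults.
10 > 9: adding a frame increased faults — Belady's anomaly.

9, 10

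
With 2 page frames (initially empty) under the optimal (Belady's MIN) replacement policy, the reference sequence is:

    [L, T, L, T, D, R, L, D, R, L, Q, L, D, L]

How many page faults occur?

L → fault, frames [L]
T → fault, frames [L, T]
L → hit
T → hit
D → fault, evict T, frames [L, D]
R → fault, evict D, frames [L, R]
L → hit
D → fault, evict L, frames [R, D]
R → hit
L → fault, evict R, frames [D, L]
Q → fault, evict D, frames [L, Q]
L → hit
D → fault, evict Q, frames [L, D]
L → hit
Page faults: 8.

8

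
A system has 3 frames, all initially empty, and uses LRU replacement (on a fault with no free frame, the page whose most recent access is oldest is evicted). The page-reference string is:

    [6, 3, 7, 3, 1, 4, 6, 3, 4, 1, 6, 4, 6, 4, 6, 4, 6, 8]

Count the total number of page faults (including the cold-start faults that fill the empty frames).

10

6 -> fault, frames {6}
3 -> fault, frames {6,3}
7 -> fault, frames {6,3,7}
3 -> hit
1 -> fault, evict 6, frames {7,3,1}
4 -> fault, evict 7, frames {3,1,4}
6 -> fault, evict 3, frames {1,4,6}
3 -> fault, evict 1, frames {4,6,3}
4 -> hit
1 -> fault, evict 6, frames {3,4,1}
6 -> fault, evict 3, frames {4,1,6}
4 -> hit
6 -> hit
4 -> hit
6 -> hit
4 -> hit
6 -> hit
8 -> fault, evict 1, frames {4,6,8}
Page faults: 10.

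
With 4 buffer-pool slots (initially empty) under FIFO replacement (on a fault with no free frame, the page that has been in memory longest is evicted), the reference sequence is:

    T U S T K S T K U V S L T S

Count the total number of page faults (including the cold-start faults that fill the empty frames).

T: miss, frames {T}
U: miss, frames {T,U}
S: miss, frames {T,U,S}
T: hit
K: miss, frames {T,U,S,K}
S: hit
T: hit
K: hit
U: hit
V: miss, evict T, frames {U,S,K,V}
S: hit
L: miss, evict U, frames {S,K,V,L}
T: miss, evict S, frames {K,V,L,T}
S: miss, evict K, frames {V,L,T,S}
Page faults: 8.

8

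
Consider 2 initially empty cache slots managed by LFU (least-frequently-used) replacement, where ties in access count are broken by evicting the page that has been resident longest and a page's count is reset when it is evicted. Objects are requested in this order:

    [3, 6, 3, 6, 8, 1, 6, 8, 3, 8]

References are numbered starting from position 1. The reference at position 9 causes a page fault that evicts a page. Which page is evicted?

pos 1: 3: fault, frames [3]
pos 2: 6: fault, frames [3, 6]
pos 3: 3: hit
pos 4: 6: hit
pos 5: 8: fault, evict 3, frames [6, 8]
pos 6: 1: fault, evict 8, frames [6, 1]
pos 7: 6: hit
pos 8: 8: fault, evict 1, frames [6, 8]
pos 9: 3: fault, evict 8, frames [6, 3]
At position 9, page 8 is evicted.

8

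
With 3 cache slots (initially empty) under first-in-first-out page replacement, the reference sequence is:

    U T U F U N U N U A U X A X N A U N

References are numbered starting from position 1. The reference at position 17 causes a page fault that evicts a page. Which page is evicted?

A

pos 1: U -> fault, frames (U)
pos 2: T -> fault, frames (U T)
pos 3: U -> hit
pos 4: F -> fault, frames (U T F)
pos 5: U -> hit
pos 6: N -> fault, evict U, frames (T F N)
pos 7: U -> fault, evict T, frames (F N U)
pos 8: N -> hit
pos 9: U -> hit
pos 10: A -> fault, evict F, frames (N U A)
pos 11: U -> hit
pos 12: X -> fault, evict N, frames (U A X)
pos 13: A -> hit
pos 14: X -> hit
pos 15: N -> fault, evict U, frames (A X N)
pos 16: A -> hit
pos 17: U -> fault, evict A, frames (X N U)
At position 17, page A is evicted.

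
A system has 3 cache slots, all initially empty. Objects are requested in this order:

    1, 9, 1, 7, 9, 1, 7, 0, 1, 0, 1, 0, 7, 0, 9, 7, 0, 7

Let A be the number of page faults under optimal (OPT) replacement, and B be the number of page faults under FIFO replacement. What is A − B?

-3

Under OPT: F F . F . . . F . . . . . . F . . . → 5 faults.
Under FIFO: F F . F . . . F F . . . . . F F F . → 8 faults.
A − B = 5 − 8 = -3.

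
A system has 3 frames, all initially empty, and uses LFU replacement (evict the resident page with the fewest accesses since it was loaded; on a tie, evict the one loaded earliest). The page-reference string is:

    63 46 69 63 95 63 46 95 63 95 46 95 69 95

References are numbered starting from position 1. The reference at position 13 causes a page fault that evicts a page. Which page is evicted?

pos 1: 63 -> miss, frames {63}
pos 2: 46 -> miss, frames {63,46}
pos 3: 69 -> miss, frames {63,46,69}
pos 4: 63 -> hit
pos 5: 95 -> miss, evict 46, frames {63,69,95}
pos 6: 63 -> hit
pos 7: 46 -> miss, evict 69, frames {63,95,46}
pos 8: 95 -> hit
pos 9: 63 -> hit
pos 10: 95 -> hit
pos 11: 46 -> hit
pos 12: 95 -> hit
pos 13: 69 -> miss, evict 46, frames {63,95,69}
At position 13, page 46 is evicted.

46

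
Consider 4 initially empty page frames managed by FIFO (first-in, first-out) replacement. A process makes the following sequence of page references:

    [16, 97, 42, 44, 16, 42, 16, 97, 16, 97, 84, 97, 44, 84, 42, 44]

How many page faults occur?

16 -> miss, frames (16)
97 -> miss, frames (16 97)
42 -> miss, frames (16 97 42)
44 -> miss, frames (16 97 42 44)
16 -> hit
42 -> hit
16 -> hit
97 -> hit
16 -> hit
97 -> hit
84 -> miss, evict 16, frames (97 42 44 84)
97 -> hit
44 -> hit
84 -> hit
42 -> hit
44 -> hit
Page faults: 5.

5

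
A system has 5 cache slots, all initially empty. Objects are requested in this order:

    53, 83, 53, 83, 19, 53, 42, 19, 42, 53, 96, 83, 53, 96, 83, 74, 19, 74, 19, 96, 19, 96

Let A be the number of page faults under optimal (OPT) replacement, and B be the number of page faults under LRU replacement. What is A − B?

-1

Under OPT: F F . . F . F . . . F . . . . F . . . . . . → 6 faults.
Under LRU: F F . . F . F . . . F . . . . F F . . . . . → 7 faults.
A − B = 6 − 7 = -1.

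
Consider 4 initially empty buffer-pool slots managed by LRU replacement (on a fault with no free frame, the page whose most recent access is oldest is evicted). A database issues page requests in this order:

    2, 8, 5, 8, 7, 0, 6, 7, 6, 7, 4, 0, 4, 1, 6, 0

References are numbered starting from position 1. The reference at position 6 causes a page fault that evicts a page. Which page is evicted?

2

pos 1: 2 → miss, frames (2)
pos 2: 8 → miss, frames (2 8)
pos 3: 5 → miss, frames (2 8 5)
pos 4: 8 → hit
pos 5: 7 → miss, frames (2 5 8 7)
pos 6: 0 → miss, evict 2, frames (5 8 7 0)
At position 6, page 2 is evicted.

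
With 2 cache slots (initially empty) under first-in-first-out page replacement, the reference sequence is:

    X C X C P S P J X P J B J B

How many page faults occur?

X -> fault, frames {X}
C -> fault, frames {X,C}
X -> hit
C -> hit
P -> fault, evict X, frames {C,P}
S -> fault, evict C, frames {P,S}
P -> hit
J -> fault, evict P, frames {S,J}
X -> fault, evict S, frames {J,X}
P -> fault, evict J, frames {X,P}
J -> fault, evict X, frames {P,J}
B -> fault, evict P, frames {J,B}
J -> hit
B -> hit
Page faults: 9.

9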